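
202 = 202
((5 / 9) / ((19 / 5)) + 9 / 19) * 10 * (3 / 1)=1060 / 57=18.60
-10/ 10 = -1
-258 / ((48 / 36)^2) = -1161 / 8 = -145.12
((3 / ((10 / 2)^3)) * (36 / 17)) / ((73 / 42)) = 4536 / 155125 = 0.03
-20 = -20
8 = 8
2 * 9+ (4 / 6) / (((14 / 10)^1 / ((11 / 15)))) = 1156 / 63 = 18.35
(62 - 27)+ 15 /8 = 295 /8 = 36.88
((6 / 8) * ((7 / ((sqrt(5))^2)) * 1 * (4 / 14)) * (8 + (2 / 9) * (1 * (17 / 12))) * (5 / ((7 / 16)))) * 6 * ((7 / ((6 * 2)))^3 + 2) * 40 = 15041.90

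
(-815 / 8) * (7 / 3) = -5705 / 24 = -237.71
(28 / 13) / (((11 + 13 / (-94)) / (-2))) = -5264 / 13273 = -0.40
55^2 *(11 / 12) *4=33275 / 3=11091.67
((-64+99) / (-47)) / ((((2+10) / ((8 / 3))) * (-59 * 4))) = 35 / 49914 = 0.00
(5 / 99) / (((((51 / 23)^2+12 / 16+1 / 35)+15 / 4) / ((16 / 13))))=2962400 / 450144981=0.01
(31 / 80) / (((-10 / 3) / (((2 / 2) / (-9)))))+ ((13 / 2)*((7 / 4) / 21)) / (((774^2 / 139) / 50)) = 6901589 / 359445600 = 0.02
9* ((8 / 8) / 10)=9 / 10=0.90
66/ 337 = 0.20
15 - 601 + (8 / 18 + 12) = -5162 / 9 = -573.56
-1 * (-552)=552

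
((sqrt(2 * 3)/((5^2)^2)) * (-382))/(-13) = 382 * sqrt(6)/8125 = 0.12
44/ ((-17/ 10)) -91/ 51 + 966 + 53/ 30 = 9401/ 10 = 940.10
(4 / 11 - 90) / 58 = -17 / 11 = -1.55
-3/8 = -0.38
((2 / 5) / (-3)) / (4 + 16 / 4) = -1 / 60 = -0.02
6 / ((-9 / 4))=-8 / 3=-2.67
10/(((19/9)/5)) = 450/19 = 23.68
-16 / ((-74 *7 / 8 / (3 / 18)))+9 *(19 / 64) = 134915 / 49728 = 2.71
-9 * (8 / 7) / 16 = -9 / 14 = -0.64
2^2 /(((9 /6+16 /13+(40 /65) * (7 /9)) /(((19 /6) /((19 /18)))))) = 2808 /751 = 3.74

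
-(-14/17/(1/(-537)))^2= -56520324/289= -195572.06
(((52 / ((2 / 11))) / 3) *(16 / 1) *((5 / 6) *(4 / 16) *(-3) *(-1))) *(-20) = -57200 / 3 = -19066.67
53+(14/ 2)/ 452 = 53.02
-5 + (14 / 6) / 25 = -368 / 75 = -4.91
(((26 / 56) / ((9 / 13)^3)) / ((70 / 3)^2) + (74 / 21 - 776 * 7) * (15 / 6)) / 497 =-150819325439 / 5523260400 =-27.31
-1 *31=-31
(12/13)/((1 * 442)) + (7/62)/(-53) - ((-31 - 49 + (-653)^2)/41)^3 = -731539551220651490481737/650660968438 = -1124302189167.44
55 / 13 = 4.23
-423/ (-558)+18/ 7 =1445/ 434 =3.33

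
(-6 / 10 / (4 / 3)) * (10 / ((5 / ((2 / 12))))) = -3 / 20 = -0.15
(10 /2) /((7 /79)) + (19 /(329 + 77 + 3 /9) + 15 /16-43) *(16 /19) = 3412270 /162127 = 21.05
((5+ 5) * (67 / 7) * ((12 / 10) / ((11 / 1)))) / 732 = 0.01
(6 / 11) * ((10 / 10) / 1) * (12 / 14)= 36 / 77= 0.47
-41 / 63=-0.65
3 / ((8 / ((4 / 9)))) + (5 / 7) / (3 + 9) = 19 / 84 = 0.23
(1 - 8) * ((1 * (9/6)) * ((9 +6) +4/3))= -343/2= -171.50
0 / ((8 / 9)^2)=0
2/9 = 0.22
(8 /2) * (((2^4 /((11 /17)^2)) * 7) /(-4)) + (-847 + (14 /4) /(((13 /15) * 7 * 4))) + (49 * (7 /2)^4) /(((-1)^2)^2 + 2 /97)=1379493389 /226512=6090.16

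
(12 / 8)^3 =27 / 8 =3.38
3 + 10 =13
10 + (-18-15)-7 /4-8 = -131 /4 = -32.75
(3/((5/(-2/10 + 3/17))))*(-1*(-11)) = -66/425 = -0.16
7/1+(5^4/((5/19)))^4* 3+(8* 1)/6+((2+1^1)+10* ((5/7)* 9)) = 2004448974610963/21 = 95449951171950.62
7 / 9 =0.78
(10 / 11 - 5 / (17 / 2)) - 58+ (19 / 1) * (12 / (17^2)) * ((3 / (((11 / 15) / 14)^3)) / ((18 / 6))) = 2089321198 / 384659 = 5431.62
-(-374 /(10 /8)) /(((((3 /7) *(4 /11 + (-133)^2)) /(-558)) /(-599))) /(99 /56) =21778911616 /2918745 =7461.74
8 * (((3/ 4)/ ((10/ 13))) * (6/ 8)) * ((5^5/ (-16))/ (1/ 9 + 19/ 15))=-3290625/ 3968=-829.29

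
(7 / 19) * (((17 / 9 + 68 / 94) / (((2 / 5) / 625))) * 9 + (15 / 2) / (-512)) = 12375995065 / 914432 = 13534.08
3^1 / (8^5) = 3 / 32768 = 0.00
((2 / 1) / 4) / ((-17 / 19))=-0.56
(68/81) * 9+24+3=311/9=34.56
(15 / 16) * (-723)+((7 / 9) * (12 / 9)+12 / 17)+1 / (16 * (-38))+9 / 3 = -187835333 / 279072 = -673.07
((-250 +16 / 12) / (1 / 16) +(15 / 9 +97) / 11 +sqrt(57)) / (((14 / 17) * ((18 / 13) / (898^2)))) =-5836550551000 / 2079 +44553821 * sqrt(57) / 63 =-2802044353.02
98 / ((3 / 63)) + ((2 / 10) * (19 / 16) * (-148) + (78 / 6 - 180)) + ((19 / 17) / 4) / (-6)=3785839 / 2040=1855.80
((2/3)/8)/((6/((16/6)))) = 1/27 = 0.04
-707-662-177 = -1546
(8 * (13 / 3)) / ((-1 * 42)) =-52 / 63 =-0.83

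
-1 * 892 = -892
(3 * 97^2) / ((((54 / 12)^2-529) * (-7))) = 112908 / 14245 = 7.93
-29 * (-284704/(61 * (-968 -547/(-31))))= -255948896/1797121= -142.42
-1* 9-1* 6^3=-225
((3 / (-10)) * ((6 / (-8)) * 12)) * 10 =27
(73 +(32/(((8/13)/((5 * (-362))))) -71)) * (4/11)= -376472/11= -34224.73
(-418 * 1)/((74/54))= -11286/37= -305.03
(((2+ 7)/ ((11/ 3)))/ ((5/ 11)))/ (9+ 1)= 27/ 50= 0.54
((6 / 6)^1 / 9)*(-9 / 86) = -1 / 86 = -0.01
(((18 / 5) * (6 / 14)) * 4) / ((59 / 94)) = 20304 / 2065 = 9.83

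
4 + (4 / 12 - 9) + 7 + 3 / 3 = 10 / 3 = 3.33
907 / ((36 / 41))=37187 / 36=1032.97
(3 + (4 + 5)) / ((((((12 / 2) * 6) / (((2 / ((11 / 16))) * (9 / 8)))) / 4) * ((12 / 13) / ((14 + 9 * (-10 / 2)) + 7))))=-1248 / 11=-113.45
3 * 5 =15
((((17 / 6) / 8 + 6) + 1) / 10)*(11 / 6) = 3883 / 2880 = 1.35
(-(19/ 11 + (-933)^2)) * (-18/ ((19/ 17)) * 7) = 20510502516/ 209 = 98136375.67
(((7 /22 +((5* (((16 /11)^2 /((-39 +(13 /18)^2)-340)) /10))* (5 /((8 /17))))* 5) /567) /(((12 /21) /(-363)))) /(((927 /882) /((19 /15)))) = -4688403349 /20461541220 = -0.23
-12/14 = -6/7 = -0.86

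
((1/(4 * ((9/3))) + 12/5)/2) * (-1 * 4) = -149/30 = -4.97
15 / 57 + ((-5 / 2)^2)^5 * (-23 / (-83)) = 4268003085 / 1614848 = 2642.98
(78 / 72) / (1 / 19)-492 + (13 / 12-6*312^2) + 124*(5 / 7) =-12273361 / 21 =-584445.76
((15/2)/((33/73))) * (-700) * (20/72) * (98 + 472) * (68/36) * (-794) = 819075512500/297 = 2757830008.42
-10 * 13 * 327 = -42510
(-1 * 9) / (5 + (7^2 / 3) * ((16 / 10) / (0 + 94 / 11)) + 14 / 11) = -69795 / 72361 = -0.96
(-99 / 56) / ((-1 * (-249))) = -33 / 4648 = -0.01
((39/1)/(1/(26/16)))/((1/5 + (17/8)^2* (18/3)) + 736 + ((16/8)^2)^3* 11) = 780/18059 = 0.04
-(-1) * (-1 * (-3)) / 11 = 3 / 11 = 0.27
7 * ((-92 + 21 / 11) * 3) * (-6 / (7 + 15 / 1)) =62433 / 121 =515.98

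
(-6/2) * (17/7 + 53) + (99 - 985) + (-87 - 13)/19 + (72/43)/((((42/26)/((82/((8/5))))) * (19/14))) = -5824262/5719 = -1018.41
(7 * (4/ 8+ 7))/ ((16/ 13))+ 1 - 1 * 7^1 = 1173/ 32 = 36.66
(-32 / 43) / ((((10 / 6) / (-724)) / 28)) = 1946112 / 215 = 9051.68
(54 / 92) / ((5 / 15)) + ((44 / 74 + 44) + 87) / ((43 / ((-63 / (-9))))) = 1696689 / 73186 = 23.18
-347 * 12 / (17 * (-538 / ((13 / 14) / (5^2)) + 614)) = 9022 / 510901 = 0.02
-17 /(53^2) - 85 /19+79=3977221 /53371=74.52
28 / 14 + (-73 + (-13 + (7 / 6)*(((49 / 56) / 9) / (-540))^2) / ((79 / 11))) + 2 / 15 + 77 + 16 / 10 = 5.92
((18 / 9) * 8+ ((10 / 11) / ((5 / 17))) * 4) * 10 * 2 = 6240 / 11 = 567.27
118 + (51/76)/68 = 118.01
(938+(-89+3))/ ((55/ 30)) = 5112/ 11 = 464.73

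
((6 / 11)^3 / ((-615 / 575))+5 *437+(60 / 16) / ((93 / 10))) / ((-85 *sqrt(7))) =-1478716857 *sqrt(7) / 402624838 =-9.72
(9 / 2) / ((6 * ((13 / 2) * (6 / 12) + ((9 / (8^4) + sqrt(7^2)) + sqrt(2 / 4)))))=129002496 / 1755023441 - 6291456 * sqrt(2) / 1755023441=0.07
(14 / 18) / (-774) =-7 / 6966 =-0.00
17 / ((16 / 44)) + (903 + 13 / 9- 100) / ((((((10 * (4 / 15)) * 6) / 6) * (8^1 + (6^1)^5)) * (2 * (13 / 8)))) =46.76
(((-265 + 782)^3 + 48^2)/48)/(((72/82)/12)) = 5665819397/144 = 39345968.03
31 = 31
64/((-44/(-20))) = 320/11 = 29.09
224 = 224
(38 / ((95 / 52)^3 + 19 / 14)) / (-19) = -1968512 / 7337401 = -0.27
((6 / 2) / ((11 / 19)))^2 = 3249 / 121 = 26.85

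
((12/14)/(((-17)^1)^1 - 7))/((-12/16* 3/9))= 1/7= 0.14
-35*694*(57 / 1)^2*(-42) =3314564820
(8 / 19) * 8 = 3.37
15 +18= 33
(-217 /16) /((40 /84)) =-4557 /160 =-28.48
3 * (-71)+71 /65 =-13774 /65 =-211.91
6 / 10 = 3 / 5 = 0.60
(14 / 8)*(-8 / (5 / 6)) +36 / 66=-894 / 55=-16.25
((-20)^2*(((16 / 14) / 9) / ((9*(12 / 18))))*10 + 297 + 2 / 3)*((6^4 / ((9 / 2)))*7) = 2312288 / 3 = 770762.67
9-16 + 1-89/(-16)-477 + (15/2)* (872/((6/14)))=236521/16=14782.56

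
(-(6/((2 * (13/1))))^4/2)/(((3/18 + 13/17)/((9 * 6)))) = -223074/2713295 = -0.08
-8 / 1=-8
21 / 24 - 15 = -113 / 8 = -14.12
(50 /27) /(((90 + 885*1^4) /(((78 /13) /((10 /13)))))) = 2 /135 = 0.01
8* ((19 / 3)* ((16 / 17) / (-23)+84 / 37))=4902304 / 43401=112.95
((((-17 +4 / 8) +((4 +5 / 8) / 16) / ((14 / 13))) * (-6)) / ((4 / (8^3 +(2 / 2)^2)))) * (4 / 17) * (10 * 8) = 13166145 / 56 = 235109.73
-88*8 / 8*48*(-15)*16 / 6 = 168960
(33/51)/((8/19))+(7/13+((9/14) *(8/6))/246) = 2.08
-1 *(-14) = 14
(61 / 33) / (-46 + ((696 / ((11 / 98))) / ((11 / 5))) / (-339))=-75823 / 2227914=-0.03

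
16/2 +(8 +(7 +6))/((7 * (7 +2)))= 25/3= 8.33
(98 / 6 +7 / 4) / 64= 217 / 768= 0.28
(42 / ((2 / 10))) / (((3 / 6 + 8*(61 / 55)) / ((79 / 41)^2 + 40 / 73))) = 12077442300 / 126517103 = 95.46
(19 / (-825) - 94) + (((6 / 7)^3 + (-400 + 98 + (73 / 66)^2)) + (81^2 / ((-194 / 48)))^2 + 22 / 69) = 21298424662596452117 / 8083385748900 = 2634839.57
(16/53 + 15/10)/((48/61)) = 11651/5088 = 2.29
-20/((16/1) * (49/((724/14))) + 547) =-3620/101751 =-0.04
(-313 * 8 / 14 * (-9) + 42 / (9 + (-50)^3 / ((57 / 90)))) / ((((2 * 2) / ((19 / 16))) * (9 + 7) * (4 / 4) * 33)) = 133801380689 / 147833258496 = 0.91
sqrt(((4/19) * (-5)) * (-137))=2 * sqrt(13015)/19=12.01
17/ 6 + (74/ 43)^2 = 64289/ 11094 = 5.79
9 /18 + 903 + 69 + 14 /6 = 5849 /6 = 974.83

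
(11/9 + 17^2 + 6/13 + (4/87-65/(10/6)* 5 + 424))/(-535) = -1763443/1815255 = -0.97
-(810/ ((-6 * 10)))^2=-729/ 4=-182.25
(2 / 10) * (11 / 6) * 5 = 11 / 6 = 1.83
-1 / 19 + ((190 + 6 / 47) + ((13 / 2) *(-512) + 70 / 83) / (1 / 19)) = -4671416747 / 74119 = -63025.90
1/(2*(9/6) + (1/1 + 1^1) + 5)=1/10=0.10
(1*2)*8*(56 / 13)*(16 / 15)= 14336 / 195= 73.52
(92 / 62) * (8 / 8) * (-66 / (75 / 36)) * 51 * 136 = -252692352 / 775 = -326054.65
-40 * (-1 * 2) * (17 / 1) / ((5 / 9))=2448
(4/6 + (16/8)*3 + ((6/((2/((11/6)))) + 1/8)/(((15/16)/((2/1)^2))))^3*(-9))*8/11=-2985824/33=-90479.52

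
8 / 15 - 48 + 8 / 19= -13408 / 285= -47.05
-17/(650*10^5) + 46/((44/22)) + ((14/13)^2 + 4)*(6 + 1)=49954999779/845000000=59.12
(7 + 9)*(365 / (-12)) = -1460 / 3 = -486.67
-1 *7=-7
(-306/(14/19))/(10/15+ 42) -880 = -797201/896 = -889.73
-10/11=-0.91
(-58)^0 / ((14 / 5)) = 5 / 14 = 0.36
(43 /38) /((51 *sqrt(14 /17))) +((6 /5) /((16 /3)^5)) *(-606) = -220887 /1310720 +43 *sqrt(238) /27132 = -0.14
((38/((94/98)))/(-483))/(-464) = 133/752376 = 0.00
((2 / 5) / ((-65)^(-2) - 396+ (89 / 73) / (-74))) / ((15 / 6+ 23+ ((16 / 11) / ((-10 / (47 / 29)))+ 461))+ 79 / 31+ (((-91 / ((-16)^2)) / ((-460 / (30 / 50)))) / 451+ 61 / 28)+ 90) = -1386917647478272000 / 797761822555415498636217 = -0.00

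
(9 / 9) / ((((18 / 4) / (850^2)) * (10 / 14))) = 2023000 / 9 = 224777.78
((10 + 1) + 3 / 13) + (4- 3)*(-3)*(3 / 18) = 279 / 26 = 10.73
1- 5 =-4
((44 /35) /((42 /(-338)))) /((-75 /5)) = 7436 /11025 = 0.67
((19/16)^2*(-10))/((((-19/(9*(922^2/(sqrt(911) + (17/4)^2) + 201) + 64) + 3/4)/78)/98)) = -156419587038995609534205/1088275706544014728 - 64180901860508160*sqrt(911)/136034463318001841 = -143745.82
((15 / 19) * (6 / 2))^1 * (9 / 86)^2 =3645 / 140524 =0.03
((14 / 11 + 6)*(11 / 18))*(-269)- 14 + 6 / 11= -119692 / 99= -1209.01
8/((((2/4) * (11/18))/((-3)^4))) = 23328/11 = 2120.73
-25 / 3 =-8.33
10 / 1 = 10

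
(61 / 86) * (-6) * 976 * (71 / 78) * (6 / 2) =-6340584 / 559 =-11342.73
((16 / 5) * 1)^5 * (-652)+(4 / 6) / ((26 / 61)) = -26662999903 / 121875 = -218773.33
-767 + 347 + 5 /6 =-2515 /6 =-419.17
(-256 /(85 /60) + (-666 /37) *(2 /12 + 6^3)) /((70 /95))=-1315161 /238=-5525.89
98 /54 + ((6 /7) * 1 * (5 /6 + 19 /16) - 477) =-715861 /1512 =-473.45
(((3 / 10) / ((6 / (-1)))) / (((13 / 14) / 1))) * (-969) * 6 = 20349 / 65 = 313.06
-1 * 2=-2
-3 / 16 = -0.19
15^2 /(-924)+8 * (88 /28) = 7669 /308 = 24.90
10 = 10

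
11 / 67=0.16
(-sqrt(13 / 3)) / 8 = -sqrt(39) / 24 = -0.26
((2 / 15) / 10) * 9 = 3 / 25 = 0.12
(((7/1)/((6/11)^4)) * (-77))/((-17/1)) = 7891499/22032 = 358.18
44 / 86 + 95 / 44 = 5053 / 1892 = 2.67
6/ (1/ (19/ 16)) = 7.12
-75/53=-1.42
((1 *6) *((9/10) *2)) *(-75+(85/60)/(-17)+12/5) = -39249/50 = -784.98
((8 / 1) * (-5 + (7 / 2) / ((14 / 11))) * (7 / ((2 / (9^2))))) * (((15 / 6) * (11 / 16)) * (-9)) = 2525985 / 32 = 78937.03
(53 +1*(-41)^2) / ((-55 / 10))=-3468 / 11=-315.27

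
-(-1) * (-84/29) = -84/29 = -2.90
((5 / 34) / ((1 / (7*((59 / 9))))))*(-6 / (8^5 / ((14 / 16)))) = -14455 / 13369344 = -0.00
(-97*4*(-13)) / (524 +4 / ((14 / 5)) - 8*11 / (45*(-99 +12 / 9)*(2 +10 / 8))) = 1008661290 / 105072497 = 9.60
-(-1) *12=12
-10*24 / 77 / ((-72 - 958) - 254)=20 / 8239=0.00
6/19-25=-469/19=-24.68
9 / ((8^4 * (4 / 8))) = 9 / 2048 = 0.00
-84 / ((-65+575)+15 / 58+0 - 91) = -4872 / 24317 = -0.20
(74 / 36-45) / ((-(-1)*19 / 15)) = -33.90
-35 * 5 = -175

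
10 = 10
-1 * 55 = -55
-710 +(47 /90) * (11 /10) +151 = -502583 /900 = -558.43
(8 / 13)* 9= 72 / 13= 5.54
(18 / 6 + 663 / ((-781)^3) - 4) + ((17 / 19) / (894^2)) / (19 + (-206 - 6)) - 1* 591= -826534064096294423417 / 1396172402272088892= -592.00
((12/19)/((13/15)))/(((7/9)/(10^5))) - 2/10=809998271/8645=93695.58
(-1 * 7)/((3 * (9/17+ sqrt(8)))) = 357/2231-4046 * sqrt(2)/6693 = -0.69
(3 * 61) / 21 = 61 / 7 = 8.71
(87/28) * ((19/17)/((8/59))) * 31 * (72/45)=3023337/2380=1270.31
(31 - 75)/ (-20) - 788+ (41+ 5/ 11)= -40939/ 55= -744.35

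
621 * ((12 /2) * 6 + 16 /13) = 300564 /13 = 23120.31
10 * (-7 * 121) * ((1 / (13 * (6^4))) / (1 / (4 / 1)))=-2.01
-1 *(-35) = 35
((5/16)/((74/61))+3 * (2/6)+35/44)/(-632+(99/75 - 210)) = -668475/273725408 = -0.00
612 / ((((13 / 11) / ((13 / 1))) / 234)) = 1575288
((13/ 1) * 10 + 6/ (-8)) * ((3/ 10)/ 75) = 517/ 1000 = 0.52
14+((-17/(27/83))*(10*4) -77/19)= -2080.42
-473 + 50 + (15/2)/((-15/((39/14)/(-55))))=-651381/1540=-422.97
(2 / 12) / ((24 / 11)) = 11 / 144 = 0.08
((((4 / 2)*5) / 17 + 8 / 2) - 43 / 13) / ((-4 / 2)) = -283 / 442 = -0.64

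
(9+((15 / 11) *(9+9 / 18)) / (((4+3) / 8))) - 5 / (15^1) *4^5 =-73349 / 231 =-317.53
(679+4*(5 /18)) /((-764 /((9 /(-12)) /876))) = 6121 /8031168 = 0.00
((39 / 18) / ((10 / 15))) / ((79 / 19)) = 247 / 316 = 0.78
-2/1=-2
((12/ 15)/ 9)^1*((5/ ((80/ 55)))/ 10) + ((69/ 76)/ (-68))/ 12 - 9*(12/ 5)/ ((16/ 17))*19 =-405603763/ 930240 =-436.02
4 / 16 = 1 / 4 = 0.25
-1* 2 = -2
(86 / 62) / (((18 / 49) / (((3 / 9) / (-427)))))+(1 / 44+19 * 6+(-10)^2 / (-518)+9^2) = 194.83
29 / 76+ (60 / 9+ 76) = 18935 / 228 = 83.05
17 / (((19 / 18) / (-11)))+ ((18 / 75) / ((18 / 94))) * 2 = -248878 / 1425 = -174.65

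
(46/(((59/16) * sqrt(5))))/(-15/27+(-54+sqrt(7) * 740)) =3252384 * sqrt(5)/91523195105+8823168 * sqrt(35)/18304639021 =0.00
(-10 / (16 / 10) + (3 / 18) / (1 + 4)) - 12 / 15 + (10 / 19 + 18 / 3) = -559 / 1140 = -0.49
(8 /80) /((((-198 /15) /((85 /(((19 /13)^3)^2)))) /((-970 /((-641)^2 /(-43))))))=-8556363644075 /1275797069656626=-0.01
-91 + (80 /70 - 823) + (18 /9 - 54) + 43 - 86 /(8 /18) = -15615 /14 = -1115.36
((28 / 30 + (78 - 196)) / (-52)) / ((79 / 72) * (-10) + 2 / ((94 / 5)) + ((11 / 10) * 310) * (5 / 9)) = 247596 / 19640075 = 0.01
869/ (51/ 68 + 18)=3476/ 75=46.35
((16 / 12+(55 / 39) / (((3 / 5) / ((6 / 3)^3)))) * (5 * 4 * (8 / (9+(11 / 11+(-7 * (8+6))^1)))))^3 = -104620272128000 / 2131746903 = -49077.25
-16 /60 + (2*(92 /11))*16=44116 /165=267.37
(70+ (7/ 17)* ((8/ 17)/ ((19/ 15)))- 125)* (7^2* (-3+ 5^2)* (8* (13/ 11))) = -3069473680/ 5491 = -559000.85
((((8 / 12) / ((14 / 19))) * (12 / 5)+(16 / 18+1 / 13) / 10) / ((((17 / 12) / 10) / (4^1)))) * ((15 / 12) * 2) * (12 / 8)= 371500 / 1547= 240.14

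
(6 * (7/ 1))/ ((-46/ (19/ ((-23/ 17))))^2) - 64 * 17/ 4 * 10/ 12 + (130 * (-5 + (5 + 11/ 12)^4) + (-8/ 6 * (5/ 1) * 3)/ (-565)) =51945859496310385/ 327857238144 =158440.48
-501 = -501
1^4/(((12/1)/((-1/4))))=-1/48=-0.02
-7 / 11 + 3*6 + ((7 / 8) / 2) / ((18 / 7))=55547 / 3168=17.53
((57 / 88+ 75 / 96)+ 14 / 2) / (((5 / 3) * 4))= 8901 / 7040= 1.26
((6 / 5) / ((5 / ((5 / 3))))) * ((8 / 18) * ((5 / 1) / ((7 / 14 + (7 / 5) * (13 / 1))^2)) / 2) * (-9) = -400 / 34969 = -0.01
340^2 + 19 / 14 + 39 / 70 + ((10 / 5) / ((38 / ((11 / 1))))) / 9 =691877842 / 5985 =115601.98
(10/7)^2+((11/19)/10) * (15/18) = 23339/11172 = 2.09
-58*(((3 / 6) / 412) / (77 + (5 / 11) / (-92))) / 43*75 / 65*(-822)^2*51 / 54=-23410386010 / 1495447421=-15.65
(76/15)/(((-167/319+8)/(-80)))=-387904/7155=-54.21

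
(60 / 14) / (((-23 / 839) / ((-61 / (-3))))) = -511790 / 161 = -3178.82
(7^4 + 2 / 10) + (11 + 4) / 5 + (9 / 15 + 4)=12044 / 5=2408.80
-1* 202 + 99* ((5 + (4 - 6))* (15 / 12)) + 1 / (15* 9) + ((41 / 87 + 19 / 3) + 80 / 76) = 177.11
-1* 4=-4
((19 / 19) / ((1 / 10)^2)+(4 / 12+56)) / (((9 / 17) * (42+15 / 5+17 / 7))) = 55811 / 8964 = 6.23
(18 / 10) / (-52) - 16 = -4169 / 260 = -16.03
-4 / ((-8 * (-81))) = -1 / 162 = -0.01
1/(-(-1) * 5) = 1/5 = 0.20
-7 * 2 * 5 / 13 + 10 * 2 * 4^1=970 / 13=74.62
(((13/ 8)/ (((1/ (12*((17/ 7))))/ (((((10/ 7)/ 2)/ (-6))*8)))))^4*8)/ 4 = 47708865620000/ 5764801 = 8275891.16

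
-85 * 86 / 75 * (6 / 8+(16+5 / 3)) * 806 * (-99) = 143231116.60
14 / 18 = 7 / 9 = 0.78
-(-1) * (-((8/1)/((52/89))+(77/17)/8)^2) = -203.30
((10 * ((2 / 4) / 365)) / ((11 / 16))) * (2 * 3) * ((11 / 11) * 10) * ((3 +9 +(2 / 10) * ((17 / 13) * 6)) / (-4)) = -4.06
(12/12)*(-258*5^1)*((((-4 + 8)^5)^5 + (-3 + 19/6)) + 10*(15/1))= -1452410879827178675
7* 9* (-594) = -37422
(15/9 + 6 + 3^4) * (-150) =-13300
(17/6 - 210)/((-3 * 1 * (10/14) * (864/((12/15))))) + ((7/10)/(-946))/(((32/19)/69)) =21774529/367804800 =0.06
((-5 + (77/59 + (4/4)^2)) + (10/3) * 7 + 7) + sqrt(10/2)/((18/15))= 5 * sqrt(5)/6 + 4892/177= 29.50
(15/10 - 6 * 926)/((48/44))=-40733/8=-5091.62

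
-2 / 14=-1 / 7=-0.14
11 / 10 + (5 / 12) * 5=191 / 60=3.18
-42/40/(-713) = 21/14260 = 0.00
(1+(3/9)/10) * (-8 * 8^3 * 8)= -33860.27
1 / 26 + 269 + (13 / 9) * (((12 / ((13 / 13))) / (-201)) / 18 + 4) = 38776445 / 141102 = 274.81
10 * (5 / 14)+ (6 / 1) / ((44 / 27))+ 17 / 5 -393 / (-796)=3416099 / 306460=11.15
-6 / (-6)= 1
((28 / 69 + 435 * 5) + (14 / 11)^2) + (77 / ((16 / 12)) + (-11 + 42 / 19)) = 1412441641 / 634524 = 2225.99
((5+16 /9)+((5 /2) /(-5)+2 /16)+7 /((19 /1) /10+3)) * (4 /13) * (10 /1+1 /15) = 595997 /24570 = 24.26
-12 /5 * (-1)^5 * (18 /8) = 27 /5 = 5.40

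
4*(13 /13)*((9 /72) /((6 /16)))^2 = 4 /9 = 0.44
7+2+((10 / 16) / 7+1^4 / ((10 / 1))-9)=53 / 280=0.19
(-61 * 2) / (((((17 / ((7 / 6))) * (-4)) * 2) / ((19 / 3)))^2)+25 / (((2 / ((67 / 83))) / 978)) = 2454147454993 / 248697216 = 9868.01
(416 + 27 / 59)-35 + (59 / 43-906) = -523.17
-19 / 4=-4.75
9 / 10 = 0.90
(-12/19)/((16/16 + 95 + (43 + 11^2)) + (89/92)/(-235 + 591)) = -4416/1817939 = -0.00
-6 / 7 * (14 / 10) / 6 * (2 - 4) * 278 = 556 / 5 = 111.20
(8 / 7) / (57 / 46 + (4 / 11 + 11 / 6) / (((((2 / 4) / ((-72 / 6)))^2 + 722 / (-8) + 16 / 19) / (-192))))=3960810128 / 20645676849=0.19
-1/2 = -0.50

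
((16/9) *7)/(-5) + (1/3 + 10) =353/45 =7.84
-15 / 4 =-3.75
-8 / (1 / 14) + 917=805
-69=-69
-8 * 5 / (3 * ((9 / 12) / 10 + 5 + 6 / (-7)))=-11200 / 3543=-3.16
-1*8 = -8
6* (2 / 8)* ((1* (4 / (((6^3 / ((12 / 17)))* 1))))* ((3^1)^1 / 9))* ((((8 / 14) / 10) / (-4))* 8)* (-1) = 4 / 5355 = 0.00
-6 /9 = -2 /3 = -0.67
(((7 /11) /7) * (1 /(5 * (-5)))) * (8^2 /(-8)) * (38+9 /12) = 62 /55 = 1.13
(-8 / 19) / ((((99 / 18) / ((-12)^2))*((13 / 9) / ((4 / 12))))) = -6912 / 2717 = -2.54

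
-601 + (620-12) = 7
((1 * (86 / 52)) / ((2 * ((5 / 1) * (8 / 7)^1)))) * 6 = 903 / 1040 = 0.87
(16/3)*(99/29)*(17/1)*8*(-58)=-143616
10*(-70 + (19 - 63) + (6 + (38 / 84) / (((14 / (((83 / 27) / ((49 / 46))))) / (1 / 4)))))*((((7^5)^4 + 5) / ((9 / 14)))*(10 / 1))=-1379087114366942397173650 / 1029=-1340220713670497956436.98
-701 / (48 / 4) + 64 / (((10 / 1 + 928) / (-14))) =-47735 / 804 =-59.37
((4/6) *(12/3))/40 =1/15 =0.07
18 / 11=1.64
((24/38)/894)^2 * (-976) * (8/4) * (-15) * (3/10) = 35136/8014561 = 0.00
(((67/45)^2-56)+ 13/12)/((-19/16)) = 1707476/38475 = 44.38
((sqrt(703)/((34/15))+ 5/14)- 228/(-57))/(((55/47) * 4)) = 2867/3080+ 141 * sqrt(703)/1496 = 3.43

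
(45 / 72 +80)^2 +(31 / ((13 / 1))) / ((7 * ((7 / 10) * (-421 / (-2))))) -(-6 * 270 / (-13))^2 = -2014490957035 / 223123264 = -9028.60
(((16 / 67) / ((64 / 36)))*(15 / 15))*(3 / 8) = 27 / 536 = 0.05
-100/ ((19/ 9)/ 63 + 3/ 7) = -28350/ 131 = -216.41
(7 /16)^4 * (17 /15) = 0.04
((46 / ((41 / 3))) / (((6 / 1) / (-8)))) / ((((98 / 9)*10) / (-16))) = 6624 / 10045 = 0.66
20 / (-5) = -4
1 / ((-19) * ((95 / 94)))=-94 / 1805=-0.05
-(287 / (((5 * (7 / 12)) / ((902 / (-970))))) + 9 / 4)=865743 / 9700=89.25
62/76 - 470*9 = -160709/38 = -4229.18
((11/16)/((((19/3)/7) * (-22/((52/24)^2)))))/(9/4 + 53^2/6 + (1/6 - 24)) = -1183/3258272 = -0.00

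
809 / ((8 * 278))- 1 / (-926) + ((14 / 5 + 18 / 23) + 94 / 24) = 2793731627 / 355250640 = 7.86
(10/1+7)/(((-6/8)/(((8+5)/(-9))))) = 884/27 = 32.74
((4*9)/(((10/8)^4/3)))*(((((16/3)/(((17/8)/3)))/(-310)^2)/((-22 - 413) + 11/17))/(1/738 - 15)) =81616896/153409940734375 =0.00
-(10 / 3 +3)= -6.33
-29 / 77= -0.38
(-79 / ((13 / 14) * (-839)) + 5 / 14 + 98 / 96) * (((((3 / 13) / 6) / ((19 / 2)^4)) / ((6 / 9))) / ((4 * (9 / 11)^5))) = 873147176407 / 122206312328759568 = 0.00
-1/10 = -0.10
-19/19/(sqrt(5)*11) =-0.04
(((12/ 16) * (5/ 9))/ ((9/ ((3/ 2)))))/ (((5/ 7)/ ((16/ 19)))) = 14/ 171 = 0.08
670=670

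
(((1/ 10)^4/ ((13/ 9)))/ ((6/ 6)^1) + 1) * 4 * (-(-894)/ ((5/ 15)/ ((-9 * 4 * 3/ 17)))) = -9414471726/ 138125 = -68159.07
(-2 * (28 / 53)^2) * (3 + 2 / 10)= -25088 / 14045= -1.79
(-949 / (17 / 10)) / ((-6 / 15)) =23725 / 17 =1395.59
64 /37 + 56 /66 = 3148 /1221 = 2.58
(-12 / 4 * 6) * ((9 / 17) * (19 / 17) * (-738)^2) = -1676414232 / 289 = -5800741.29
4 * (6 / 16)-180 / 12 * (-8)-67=109 / 2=54.50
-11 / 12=-0.92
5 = 5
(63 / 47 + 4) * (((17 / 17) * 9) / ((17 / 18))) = 40662 / 799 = 50.89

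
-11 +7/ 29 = -10.76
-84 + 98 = 14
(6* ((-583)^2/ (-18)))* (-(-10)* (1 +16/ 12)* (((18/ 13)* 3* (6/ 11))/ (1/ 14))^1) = -1090116720/ 13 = -83855132.31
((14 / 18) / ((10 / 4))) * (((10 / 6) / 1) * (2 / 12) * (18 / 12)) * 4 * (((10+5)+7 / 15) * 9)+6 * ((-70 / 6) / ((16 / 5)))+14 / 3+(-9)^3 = -242651 / 360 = -674.03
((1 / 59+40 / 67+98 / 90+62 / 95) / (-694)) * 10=-7961102 / 234559161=-0.03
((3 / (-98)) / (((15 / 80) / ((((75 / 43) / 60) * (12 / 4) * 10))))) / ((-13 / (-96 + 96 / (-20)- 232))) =-7680 / 2107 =-3.64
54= 54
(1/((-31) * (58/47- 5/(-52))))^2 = 5973136/10156809961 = 0.00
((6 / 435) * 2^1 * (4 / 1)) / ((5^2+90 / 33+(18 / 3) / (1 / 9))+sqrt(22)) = 5456 / 4027695-1936 * sqrt(22) / 116803155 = 0.00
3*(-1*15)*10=-450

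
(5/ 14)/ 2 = 5/ 28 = 0.18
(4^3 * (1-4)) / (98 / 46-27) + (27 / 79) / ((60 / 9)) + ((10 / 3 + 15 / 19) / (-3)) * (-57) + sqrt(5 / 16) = sqrt(5) / 4 + 58363609 / 677820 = 86.66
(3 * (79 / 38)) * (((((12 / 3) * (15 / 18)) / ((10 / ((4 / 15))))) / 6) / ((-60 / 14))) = -553 / 25650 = -0.02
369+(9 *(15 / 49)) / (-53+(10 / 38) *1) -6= 5940003 / 16366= 362.95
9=9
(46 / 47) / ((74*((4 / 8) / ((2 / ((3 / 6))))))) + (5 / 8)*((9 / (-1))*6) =-234029 / 6956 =-33.64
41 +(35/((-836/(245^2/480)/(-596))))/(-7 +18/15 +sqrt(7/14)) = -571.68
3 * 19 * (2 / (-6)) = -19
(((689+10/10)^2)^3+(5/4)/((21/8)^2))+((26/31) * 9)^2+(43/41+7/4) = 7500675370830108651305923/69503364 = 107918163081000059.96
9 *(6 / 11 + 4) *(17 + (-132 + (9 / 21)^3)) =-17738100 / 3773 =-4701.33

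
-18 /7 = -2.57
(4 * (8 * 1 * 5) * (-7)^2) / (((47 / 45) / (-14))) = -4939200 / 47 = -105089.36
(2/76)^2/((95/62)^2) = 0.00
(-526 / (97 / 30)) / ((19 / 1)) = -15780 / 1843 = -8.56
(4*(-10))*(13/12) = -130/3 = -43.33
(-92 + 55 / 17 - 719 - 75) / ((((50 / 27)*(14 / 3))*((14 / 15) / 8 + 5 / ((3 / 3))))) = -19.96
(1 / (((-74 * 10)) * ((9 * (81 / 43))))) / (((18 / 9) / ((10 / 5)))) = -43 / 539460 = -0.00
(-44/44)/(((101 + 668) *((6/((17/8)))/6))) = -17/6152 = -0.00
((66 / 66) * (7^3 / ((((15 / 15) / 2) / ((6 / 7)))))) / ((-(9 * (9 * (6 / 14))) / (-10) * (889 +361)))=0.14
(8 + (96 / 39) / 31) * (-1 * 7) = -22792 / 403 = -56.56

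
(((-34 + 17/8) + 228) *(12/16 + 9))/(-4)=-61191/128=-478.05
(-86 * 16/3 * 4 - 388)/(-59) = 6668/177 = 37.67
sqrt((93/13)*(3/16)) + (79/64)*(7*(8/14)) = 3*sqrt(403)/52 + 79/16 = 6.10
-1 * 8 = -8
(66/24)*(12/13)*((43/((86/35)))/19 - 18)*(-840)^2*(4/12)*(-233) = 586842933600/247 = 2375882322.27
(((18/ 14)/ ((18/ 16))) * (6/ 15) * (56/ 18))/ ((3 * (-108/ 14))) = -224/ 3645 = -0.06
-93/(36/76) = -196.33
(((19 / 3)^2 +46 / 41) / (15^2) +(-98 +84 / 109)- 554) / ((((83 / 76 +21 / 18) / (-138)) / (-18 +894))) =1202905179210656 / 34523025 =34843562.50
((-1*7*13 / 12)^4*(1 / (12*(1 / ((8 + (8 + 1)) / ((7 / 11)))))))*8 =1831931101 / 31104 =58896.96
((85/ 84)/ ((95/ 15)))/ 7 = 85/ 3724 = 0.02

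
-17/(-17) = 1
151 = 151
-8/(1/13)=-104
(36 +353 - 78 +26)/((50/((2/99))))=337/2475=0.14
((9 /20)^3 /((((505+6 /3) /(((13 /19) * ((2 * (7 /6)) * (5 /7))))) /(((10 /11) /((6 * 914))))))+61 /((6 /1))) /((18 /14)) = 169661652727 /21456040320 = 7.91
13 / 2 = 6.50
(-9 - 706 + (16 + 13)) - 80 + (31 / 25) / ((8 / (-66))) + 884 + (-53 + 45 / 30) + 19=7527 / 100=75.27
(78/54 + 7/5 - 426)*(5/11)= -19042/99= -192.34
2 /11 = 0.18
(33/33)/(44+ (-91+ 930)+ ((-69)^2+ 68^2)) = 1/10268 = 0.00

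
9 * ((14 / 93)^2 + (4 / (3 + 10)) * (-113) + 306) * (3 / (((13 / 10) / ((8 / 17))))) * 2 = 14639482560 / 2760953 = 5302.33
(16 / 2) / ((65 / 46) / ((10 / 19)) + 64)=736 / 6135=0.12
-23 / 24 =-0.96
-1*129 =-129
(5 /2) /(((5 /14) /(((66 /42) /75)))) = 11 /75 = 0.15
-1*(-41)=41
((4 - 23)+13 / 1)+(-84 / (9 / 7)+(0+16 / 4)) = -202 / 3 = -67.33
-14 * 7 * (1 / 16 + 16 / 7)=-1841 / 8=-230.12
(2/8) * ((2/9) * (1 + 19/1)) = 10/9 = 1.11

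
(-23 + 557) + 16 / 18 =4814 / 9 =534.89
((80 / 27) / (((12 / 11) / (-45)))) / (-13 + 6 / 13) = 14300 / 1467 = 9.75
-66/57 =-22/19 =-1.16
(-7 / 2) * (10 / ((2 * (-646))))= 35 / 1292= 0.03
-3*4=-12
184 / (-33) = -184 / 33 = -5.58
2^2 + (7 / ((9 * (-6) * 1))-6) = -115 / 54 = -2.13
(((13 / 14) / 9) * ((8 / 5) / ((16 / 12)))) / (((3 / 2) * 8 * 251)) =13 / 316260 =0.00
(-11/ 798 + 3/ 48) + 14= 89687/ 6384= 14.05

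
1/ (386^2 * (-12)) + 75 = 134096399/ 1787952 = 75.00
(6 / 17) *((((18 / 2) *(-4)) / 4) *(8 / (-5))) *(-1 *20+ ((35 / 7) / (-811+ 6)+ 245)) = 1143.50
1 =1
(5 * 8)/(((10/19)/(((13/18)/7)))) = 494/63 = 7.84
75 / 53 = 1.42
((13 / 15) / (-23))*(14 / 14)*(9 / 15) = -13 / 575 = -0.02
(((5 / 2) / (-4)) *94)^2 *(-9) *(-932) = 115806825 / 4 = 28951706.25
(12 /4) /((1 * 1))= 3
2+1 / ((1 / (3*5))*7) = 29 / 7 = 4.14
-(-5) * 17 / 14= 85 / 14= 6.07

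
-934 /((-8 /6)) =1401 /2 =700.50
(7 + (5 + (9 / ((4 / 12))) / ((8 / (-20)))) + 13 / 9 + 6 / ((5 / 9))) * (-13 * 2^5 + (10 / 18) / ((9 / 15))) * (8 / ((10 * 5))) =87257702 / 30375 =2872.68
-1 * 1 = -1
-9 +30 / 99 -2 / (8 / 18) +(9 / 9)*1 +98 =5663 / 66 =85.80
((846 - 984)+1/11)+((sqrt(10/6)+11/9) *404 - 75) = 27806/99+404 *sqrt(15)/3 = 802.43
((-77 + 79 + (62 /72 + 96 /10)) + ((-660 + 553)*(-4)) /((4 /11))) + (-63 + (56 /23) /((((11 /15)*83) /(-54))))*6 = 3018188137 /3779820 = 798.50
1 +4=5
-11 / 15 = -0.73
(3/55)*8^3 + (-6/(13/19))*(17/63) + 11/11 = 398813/15015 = 26.56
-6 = -6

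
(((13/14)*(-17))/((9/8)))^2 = 781456/3969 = 196.89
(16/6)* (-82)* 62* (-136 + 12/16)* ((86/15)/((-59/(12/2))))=-946152736/885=-1069099.14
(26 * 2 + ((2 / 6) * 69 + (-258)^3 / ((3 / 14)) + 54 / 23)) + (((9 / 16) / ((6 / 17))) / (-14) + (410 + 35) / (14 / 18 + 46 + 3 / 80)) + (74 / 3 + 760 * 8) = -83498668890918613 / 1041950784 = -80136864.59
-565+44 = -521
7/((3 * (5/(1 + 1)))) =14/15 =0.93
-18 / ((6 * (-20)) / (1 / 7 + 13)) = 69 / 35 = 1.97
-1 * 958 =-958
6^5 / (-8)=-972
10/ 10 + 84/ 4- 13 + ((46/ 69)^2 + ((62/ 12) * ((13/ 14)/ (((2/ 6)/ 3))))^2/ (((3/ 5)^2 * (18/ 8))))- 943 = 2413433/ 1764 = 1368.16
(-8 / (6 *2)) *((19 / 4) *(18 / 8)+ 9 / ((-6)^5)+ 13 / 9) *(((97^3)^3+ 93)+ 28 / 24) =-47807890354550994158027 / 7776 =-6148134047653162828.96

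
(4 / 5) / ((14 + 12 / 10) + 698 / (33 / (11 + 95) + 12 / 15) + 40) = 589 / 503066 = 0.00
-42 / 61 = -0.69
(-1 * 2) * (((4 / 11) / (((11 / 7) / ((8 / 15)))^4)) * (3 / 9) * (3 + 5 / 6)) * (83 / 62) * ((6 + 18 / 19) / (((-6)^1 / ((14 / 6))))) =525673480192 / 11787313539375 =0.04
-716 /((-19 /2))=1432 /19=75.37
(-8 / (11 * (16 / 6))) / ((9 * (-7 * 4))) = 1 / 924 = 0.00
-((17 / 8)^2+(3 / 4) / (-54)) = -2593 / 576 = -4.50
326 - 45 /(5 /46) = -88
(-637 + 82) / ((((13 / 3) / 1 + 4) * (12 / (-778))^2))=-5598877 / 20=-279943.85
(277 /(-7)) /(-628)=277 /4396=0.06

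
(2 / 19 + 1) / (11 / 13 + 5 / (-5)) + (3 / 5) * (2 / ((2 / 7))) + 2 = -187 / 190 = -0.98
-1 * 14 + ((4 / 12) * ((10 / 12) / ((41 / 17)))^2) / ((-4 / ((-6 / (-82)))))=-138951961 / 9924624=-14.00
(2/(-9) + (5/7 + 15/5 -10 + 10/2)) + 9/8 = -193/504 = -0.38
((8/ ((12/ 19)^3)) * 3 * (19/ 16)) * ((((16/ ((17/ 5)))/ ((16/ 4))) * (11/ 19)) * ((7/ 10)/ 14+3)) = 235.01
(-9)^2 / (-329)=-81 / 329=-0.25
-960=-960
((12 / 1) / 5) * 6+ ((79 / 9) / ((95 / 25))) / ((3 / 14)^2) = 497908 / 7695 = 64.71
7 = 7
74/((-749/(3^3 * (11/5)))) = -21978/3745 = -5.87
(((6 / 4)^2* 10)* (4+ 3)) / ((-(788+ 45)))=-45 / 238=-0.19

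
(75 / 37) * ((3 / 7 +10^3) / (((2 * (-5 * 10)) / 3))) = -63027 / 1036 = -60.84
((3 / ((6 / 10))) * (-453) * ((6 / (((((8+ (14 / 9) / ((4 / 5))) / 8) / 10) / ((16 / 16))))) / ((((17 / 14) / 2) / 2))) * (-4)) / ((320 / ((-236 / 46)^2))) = 118491.28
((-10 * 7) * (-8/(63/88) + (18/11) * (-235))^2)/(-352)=94005358445/3018708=31140.92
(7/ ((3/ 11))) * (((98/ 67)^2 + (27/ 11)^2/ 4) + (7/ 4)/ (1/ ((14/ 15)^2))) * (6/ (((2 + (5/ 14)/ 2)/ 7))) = 2558.26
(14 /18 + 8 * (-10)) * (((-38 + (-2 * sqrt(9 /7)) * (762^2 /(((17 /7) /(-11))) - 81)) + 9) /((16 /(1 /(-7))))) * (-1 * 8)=20677 /126 - 10626306015 * sqrt(7) /833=-33750811.97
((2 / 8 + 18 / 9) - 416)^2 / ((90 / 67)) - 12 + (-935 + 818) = 36665783 / 288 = 127311.75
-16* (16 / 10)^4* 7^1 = -458752 / 625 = -734.00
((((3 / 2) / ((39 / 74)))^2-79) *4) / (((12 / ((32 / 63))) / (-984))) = 41921024 / 3549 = 11812.07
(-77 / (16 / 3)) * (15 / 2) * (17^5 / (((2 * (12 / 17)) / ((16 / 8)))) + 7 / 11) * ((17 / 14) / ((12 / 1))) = -22568634155 / 1024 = -22039681.79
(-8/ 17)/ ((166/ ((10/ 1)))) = -40/ 1411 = -0.03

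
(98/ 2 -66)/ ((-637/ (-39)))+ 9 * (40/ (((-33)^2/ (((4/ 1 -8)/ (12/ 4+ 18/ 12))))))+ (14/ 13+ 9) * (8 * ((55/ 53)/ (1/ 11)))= 33783938549/ 36765729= 918.90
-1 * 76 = -76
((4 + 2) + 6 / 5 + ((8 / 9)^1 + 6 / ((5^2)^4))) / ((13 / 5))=28437554 / 9140625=3.11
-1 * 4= -4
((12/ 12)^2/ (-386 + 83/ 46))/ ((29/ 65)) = -2990/ 512517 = -0.01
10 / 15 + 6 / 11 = 40 / 33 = 1.21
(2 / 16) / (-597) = -1 / 4776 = -0.00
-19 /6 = -3.17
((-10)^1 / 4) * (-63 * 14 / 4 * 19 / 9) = 1163.75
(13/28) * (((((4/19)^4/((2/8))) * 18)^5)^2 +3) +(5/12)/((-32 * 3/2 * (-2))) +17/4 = 9192412144506813824957814252667540229936251199317354085/1627783032428939103947176897213582954530705912658023552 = 5.65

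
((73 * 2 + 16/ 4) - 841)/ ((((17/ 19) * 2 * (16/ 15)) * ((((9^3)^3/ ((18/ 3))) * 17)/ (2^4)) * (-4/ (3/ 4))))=65645/ 66349345968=0.00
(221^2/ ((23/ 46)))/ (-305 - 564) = -97682/ 869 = -112.41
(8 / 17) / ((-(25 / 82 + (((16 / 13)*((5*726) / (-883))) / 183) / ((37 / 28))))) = -16995715568 / 10255284255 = -1.66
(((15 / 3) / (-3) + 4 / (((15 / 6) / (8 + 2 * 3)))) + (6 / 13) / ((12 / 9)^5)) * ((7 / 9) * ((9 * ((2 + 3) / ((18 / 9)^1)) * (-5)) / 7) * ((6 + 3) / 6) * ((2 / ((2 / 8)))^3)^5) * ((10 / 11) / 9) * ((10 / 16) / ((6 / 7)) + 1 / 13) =-56195263678224793600 / 50193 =-1119583680557543.75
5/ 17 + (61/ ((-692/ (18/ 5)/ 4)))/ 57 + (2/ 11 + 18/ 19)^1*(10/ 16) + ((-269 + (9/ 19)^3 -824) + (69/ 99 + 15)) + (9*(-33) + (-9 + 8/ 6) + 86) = -8619880467257/ 6656865270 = -1294.89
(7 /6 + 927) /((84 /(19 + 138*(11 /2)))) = 2166341 /252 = 8596.59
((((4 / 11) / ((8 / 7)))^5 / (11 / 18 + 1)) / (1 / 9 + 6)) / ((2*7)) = 194481 / 8220043040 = 0.00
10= 10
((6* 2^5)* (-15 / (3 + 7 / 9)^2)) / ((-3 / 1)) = 19440 / 289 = 67.27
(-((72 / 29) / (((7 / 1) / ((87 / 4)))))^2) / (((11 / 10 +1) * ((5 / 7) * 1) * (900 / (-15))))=162 / 245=0.66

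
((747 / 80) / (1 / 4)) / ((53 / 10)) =747 / 106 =7.05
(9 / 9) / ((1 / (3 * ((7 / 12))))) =7 / 4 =1.75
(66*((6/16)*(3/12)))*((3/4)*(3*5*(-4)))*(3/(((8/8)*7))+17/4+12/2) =-2973.31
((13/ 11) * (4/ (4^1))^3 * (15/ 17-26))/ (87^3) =-5551/ 123140061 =-0.00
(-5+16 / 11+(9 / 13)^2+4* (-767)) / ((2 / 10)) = -28545560 / 1859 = -15355.33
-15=-15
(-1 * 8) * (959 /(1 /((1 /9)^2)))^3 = -7055792632 /531441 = -13276.72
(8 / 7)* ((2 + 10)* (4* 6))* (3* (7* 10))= 69120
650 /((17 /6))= 3900 /17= 229.41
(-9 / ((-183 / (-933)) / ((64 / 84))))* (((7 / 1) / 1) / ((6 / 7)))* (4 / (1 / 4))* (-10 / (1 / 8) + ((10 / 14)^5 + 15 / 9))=156854268160 / 439383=356987.57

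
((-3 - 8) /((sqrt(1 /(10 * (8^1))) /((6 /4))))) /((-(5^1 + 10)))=22 * sqrt(5) /5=9.84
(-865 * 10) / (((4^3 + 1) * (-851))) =1730 / 11063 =0.16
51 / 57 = 17 / 19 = 0.89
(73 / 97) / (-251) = -73 / 24347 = -0.00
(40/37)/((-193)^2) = 40/1378213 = 0.00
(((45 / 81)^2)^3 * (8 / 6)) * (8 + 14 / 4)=718750 / 1594323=0.45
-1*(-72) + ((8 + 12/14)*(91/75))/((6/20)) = 4852/45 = 107.82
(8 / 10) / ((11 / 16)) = 64 / 55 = 1.16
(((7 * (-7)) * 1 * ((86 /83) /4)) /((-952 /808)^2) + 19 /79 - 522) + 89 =-1674787909 /3789946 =-441.90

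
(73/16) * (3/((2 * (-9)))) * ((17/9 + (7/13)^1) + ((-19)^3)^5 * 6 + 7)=777972035772963913550035/11232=69263892073803767232.02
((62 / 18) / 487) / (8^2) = 31 / 280512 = 0.00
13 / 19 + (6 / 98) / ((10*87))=184749 / 269990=0.68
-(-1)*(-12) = -12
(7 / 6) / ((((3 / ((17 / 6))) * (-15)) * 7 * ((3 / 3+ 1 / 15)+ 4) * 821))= -17 / 6738768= -0.00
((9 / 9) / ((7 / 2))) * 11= 22 / 7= 3.14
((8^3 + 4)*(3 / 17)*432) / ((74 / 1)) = 334368 / 629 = 531.59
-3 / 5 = -0.60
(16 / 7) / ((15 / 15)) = 16 / 7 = 2.29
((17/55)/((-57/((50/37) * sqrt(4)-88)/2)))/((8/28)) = 125188/38665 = 3.24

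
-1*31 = -31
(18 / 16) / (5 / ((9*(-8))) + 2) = 81 / 139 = 0.58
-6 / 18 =-1 / 3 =-0.33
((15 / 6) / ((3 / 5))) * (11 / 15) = 55 / 18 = 3.06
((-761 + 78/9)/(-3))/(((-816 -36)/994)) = -15799/54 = -292.57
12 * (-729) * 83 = -726084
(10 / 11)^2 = 100 / 121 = 0.83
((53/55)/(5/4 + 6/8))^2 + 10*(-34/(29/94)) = -386634539/350900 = -1101.84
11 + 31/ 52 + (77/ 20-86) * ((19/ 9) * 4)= -1596149/ 2340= -682.11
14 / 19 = 0.74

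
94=94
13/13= 1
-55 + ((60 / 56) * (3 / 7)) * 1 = -5345 / 98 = -54.54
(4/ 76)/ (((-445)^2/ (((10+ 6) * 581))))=0.00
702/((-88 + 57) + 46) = 234/5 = 46.80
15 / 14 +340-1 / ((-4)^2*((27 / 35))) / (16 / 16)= 1031155 / 3024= 340.99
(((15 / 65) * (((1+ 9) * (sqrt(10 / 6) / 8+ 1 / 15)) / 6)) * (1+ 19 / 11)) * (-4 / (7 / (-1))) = 40 / 1001+ 25 * sqrt(15) / 1001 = 0.14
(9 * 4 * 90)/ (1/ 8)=25920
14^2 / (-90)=-98 / 45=-2.18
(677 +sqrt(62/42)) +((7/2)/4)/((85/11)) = sqrt(651)/21 +460437/680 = 678.33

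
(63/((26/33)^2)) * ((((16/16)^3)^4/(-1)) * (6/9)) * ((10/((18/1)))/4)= -12705/1352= -9.40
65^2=4225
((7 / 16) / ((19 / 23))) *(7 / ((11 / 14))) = 7889 / 1672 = 4.72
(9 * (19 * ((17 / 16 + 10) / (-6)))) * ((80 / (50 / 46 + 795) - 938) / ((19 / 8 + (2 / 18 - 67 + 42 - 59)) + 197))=77966006247 / 30449530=2560.50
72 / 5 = 14.40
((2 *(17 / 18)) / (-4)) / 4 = -17 / 144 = -0.12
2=2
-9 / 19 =-0.47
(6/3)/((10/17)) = 3.40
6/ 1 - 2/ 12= 35/ 6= 5.83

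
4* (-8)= -32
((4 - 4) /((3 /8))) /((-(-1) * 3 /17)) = 0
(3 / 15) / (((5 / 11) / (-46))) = -506 / 25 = -20.24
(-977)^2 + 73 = 954602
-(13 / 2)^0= -1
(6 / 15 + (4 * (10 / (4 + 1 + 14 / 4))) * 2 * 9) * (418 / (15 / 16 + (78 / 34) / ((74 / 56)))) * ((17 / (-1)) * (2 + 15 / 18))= -258668973728 / 403605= -640896.36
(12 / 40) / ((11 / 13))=39 / 110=0.35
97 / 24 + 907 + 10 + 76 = 23929 / 24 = 997.04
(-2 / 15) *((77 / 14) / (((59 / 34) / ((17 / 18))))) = -3179 / 7965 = -0.40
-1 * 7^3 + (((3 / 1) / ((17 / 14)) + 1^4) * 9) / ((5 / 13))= -22252 / 85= -261.79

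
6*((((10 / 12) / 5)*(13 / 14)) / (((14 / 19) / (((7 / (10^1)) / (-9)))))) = -247 / 2520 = -0.10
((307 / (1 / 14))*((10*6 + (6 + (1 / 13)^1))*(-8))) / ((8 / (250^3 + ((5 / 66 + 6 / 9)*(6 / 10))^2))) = -349007677869724391 / 78650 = -4437478421738.39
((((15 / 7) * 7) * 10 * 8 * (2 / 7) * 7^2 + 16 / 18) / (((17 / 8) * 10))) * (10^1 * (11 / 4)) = 3326576 / 153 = 21742.33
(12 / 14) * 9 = 7.71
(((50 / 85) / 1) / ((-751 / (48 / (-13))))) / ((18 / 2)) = 160 / 497913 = 0.00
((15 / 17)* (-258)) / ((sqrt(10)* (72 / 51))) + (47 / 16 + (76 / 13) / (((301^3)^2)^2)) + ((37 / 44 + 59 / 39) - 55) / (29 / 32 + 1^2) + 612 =2229717552418630445404243485533198291 / 3796428473397577786285860956877264 - 129* sqrt(10) / 8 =536.33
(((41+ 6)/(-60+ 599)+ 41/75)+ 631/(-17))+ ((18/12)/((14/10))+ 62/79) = -3759912311/108581550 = -34.63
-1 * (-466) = 466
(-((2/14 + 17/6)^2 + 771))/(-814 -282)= 1375669/1933344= 0.71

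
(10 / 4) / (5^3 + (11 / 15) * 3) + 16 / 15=2303 / 2120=1.09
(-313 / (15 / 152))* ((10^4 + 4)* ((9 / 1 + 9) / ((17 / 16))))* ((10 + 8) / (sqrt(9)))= -274147375104 / 85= -3225263236.52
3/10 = 0.30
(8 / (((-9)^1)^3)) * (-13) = 104 / 729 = 0.14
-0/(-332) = 0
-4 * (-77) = 308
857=857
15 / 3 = 5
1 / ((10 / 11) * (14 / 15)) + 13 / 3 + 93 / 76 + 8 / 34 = 94567 / 13566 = 6.97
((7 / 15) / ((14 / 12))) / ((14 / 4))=4 / 35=0.11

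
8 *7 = 56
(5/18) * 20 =5.56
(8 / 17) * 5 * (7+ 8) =600 / 17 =35.29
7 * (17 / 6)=119 / 6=19.83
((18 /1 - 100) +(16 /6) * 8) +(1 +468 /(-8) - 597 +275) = -2641 /6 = -440.17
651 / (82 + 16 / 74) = 8029 / 1014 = 7.92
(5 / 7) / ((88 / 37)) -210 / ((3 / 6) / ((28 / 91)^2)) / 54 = -0.44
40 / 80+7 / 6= 5 / 3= 1.67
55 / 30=11 / 6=1.83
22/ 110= 1/ 5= 0.20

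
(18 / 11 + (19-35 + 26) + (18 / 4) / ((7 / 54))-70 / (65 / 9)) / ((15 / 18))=44034 / 1001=43.99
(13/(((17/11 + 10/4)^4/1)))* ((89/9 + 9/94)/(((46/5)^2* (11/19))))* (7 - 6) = 138850518950/14039643041847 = 0.01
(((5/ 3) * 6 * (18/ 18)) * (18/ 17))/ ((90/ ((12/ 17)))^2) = 16/ 24565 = 0.00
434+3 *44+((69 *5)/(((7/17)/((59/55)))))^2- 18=4792857941/5929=808375.43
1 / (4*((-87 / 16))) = -4 / 87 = -0.05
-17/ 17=-1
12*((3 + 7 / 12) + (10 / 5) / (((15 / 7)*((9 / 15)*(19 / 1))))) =2507 / 57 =43.98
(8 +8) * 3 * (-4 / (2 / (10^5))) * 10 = -96000000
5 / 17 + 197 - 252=-930 / 17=-54.71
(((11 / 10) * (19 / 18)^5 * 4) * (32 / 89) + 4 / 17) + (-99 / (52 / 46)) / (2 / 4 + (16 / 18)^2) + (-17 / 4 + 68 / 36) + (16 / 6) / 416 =-14990049306851 / 220672608390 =-67.93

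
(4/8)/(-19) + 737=28005/38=736.97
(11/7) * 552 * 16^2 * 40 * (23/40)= 35751936/7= 5107419.43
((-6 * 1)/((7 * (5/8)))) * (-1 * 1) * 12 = 576/35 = 16.46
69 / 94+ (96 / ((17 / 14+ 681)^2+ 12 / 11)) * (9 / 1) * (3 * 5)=71863882887 / 94323356522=0.76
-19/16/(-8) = 19/128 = 0.15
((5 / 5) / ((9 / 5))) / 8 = 5 / 72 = 0.07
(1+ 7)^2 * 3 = 192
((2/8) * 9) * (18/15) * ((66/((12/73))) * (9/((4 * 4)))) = 195129/320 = 609.78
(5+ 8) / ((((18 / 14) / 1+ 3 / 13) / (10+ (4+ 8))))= 13013 / 69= 188.59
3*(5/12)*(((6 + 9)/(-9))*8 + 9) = -65/12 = -5.42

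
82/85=0.96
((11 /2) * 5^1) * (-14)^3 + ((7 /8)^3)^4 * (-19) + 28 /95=-492652372255412397 /6528350289920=-75463.53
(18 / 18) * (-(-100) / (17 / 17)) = 100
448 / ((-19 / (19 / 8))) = -56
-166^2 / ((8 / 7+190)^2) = -0.75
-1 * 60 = -60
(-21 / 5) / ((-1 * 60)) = 0.07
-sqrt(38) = -6.16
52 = 52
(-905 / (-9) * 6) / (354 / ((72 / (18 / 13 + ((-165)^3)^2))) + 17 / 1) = 94120 / 15477436440988089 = 0.00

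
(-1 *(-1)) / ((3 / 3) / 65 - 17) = -65 / 1104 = -0.06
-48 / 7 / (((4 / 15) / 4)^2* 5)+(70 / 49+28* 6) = -974 / 7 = -139.14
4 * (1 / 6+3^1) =38 / 3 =12.67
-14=-14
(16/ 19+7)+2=187/ 19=9.84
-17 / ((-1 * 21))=17 / 21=0.81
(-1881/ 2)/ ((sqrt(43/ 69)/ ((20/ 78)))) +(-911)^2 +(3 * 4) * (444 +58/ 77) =64314869/ 77 - 3135 * sqrt(2967)/ 559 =834952.56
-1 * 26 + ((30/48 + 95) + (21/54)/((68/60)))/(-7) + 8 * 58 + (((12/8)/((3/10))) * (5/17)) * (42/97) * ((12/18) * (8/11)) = 1293902591/3047352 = 424.60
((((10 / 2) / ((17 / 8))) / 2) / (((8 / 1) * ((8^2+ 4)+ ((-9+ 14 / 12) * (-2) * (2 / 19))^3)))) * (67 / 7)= 62039655 / 3194842504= 0.02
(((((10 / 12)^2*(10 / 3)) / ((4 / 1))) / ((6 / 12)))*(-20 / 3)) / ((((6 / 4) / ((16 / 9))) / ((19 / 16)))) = -23750 / 2187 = -10.86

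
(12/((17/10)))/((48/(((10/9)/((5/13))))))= 65/153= 0.42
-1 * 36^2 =-1296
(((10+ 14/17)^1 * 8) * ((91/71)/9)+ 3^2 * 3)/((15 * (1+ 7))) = 0.33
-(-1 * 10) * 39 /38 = 10.26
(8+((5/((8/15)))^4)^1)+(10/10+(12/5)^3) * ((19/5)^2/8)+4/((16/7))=99344246821/12800000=7761.27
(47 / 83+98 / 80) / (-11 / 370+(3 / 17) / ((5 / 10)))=196877 / 35524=5.54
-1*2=-2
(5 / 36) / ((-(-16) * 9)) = 0.00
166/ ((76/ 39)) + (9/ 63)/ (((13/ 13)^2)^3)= 22697/ 266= 85.33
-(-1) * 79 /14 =5.64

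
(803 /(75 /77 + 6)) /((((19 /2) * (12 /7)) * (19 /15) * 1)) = 2164085 /387714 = 5.58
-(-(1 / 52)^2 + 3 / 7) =-8105 / 18928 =-0.43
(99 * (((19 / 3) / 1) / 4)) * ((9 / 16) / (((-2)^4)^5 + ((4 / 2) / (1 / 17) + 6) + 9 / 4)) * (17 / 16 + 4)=457083 / 1073785088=0.00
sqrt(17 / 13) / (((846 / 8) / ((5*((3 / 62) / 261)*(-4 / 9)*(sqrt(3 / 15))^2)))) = -8*sqrt(221) / 133477227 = -0.00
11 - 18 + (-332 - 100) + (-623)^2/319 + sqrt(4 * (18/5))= 6 * sqrt(10)/5 + 248088/319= 781.50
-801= -801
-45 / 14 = -3.21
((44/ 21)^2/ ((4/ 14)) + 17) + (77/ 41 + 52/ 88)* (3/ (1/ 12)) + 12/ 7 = 3493715/ 28413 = 122.96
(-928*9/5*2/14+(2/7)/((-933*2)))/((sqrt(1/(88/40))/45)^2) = -330621291/311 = -1063090.97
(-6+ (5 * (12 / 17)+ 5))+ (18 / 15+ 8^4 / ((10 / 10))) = 348477 / 85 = 4099.73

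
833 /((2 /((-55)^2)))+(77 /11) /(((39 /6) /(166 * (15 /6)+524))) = 1260923.73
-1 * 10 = -10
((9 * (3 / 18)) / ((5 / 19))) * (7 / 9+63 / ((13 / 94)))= 1014391 / 390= 2601.00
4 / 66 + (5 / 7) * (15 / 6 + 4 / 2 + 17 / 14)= 6698 / 1617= 4.14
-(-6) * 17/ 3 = 34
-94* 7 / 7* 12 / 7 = -1128 / 7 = -161.14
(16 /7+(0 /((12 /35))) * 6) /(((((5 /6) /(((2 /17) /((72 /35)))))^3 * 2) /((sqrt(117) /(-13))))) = -49 * sqrt(13) /574821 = -0.00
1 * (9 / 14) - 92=-1279 / 14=-91.36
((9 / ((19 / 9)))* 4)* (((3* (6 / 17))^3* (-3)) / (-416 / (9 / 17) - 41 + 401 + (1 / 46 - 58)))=2346843456 / 18695070425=0.13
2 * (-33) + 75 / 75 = -65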